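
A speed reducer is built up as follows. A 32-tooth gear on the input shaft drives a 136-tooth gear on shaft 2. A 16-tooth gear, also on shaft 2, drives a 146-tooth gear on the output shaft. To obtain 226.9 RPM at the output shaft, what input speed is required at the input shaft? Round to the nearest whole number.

Overall ratio R = 4.25 × 9.125 = 38.781.
Required input speed = output speed × R = 226.9 × 38.781 = 8799.5 RPM.

8799 RPM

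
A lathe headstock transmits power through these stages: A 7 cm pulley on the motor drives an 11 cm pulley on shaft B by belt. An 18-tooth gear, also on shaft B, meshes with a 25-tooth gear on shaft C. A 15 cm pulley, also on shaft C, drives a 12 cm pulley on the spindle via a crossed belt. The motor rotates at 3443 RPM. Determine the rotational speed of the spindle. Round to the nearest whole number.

1972 RPM

Belt: ratio = 11/7 = 1.5714, so shaft B turns at 3443 / 1.5714 = 2191 RPM.
Gear mesh: ratio = 25/18 = 1.3889, so shaft C turns at 2191 / 1.3889 = 1577.5 RPM.
Belt: ratio = 12/15 = 0.8, so the spindle turns at 1577.5 / 0.8 = 1971.9 RPM.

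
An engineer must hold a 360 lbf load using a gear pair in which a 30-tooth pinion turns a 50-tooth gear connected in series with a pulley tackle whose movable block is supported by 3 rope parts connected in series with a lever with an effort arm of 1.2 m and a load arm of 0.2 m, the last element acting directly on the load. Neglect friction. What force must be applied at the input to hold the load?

Gear pair MA = 50/30 = 1.6667.
Block-and-tackle MA = number of supporting rope parts = 3.
Lever MA = effort arm / load arm = 1.2/0.2 = 6.
Combined ideal MA = 1.6667 × 3 × 6 = 30.
Effort = load / MA = 360 / 30 = 12 lbf.

12 lbf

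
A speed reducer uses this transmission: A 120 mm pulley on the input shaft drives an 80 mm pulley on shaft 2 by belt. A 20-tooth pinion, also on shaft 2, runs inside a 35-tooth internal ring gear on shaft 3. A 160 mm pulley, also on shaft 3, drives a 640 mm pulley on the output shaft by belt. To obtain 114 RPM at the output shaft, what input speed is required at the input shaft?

532 RPM

Overall ratio R = 0.66667 × 1.75 × 4 = 4.6667.
Required input speed = output speed × R = 114 × 4.6667 = 532 RPM.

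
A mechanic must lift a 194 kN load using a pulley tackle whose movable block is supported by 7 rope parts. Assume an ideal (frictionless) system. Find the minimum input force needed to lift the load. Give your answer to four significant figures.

27.71 kN

Block-and-tackle MA = number of supporting rope parts = 7.
Effort = load / MA = 194 / 7 = 27.714 kN.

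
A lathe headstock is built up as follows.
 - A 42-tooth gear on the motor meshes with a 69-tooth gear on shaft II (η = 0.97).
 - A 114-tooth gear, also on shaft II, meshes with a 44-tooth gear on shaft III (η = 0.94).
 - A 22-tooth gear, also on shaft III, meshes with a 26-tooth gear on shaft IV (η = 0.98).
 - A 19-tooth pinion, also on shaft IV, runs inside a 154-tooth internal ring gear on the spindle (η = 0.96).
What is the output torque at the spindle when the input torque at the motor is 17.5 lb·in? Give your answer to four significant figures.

gear mesh 69/42 = 1.6429 → τ = 17.5·1.6429·0.97 = 27.887 lb·in
gear mesh 44/114 = 0.38596 → τ = 27.887·0.38596·0.94 = 10.118 lb·in
gear mesh 26/22 = 1.1818 → τ = 10.118·1.1818·0.98 = 11.718 lb·in
internal gear 154/19 = 8.1053 → τ = 11.718·8.1053·0.96 = 91.18 lb·in

91.18 lb·in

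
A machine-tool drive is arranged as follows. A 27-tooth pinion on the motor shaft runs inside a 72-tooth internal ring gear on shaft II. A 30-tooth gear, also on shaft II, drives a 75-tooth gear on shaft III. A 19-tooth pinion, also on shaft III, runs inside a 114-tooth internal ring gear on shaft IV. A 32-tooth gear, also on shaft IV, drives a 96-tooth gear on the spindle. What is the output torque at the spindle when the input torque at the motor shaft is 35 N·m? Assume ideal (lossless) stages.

4200 N·m

Internal gear: ratio = 72/27 = 2.6667; torque at shaft II = 35 × 2.6667 = 93.333 N·m.
Gear mesh: ratio = 75/30 = 2.5; torque at shaft III = 93.333 × 2.5 = 233.33 N·m.
Internal gear: ratio = 114/19 = 6; torque at shaft IV = 233.33 × 6 = 1400 N·m.
Gear mesh: ratio = 96/32 = 3; torque at the spindle = 1400 × 3 = 4200 N·m.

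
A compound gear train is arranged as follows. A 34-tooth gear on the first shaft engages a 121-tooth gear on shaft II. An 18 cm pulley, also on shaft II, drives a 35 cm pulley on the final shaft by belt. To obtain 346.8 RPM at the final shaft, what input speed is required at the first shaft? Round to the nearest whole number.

Overall ratio R = 3.5588 × 1.9444 = 6.9199.
Required input speed = output speed × R = 346.8 × 6.9199 = 2399.8 RPM.

2400 RPM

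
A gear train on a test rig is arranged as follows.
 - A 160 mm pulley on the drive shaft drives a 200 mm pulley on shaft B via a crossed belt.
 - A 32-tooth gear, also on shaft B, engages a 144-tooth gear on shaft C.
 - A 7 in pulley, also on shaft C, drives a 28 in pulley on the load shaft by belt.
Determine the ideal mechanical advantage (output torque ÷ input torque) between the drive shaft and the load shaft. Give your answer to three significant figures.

Each stage contributes driven/driver: belt 200/160 = 1.25, gear mesh 144/32 = 4.5, belt 28/7 = 4.
Overall: 1.25 × 4.5 × 4 = 22.5.

22.5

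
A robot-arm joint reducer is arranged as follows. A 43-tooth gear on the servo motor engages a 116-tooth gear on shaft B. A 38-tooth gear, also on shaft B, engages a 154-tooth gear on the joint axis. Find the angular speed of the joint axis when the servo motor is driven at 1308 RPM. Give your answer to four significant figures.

119.6 RPM

the servo motor → shaft B (gear mesh, 116/43): 1308 ÷ 2.6977 = 484.86 RPM
shaft B → the joint axis (gear mesh, 154/38): 484.86 ÷ 4.0526 = 119.64 RPM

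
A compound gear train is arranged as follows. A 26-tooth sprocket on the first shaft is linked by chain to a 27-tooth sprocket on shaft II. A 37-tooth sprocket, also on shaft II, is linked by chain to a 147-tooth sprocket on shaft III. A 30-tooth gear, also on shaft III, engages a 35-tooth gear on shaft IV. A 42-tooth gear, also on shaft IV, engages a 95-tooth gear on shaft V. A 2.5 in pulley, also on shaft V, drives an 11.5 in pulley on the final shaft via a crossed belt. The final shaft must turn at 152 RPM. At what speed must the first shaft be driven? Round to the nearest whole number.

Overall ratio R = 1.0385 × 3.973 × 1.1667 × 2.2619 × 4.6 = 50.082.
Required input speed = output speed × R = 152 × 50.082 = 7612.5 RPM.

7613 RPM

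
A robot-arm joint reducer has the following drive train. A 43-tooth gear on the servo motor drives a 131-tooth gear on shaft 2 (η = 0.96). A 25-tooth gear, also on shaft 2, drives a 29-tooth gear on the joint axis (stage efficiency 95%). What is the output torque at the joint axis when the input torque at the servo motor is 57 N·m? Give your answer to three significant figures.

After the gear mesh (131/43): 57 × 3.0465 × 0.96 = 166.71 N·m
After the gear mesh (29/25): 166.71 × 1.16 × 0.95 = 183.71 N·m

184 N·m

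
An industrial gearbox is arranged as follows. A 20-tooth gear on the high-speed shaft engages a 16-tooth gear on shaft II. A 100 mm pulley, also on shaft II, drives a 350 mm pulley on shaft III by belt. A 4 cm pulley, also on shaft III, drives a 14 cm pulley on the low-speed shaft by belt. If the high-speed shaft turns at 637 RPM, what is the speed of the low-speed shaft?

Gear mesh: ratio = 16/20 = 0.8, so shaft II turns at 637 / 0.8 = 796.25 RPM.
Belt: ratio = 350/100 = 3.5, so shaft III turns at 796.25 / 3.5 = 227.5 RPM.
Belt: ratio = 14/4 = 3.5, so the low-speed shaft turns at 227.5 / 3.5 = 65 RPM.

65 RPM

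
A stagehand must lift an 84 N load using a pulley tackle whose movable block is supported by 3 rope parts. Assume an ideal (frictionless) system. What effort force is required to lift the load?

28 N

Block-and-tackle MA = number of supporting rope parts = 3.
Effort = load / MA = 84 / 3 = 28 N.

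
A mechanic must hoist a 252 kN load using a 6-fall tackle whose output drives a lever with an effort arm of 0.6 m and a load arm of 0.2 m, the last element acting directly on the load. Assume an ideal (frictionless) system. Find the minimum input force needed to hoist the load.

14 kN

Block-and-tackle MA = number of supporting rope parts = 6.
Lever MA = effort arm / load arm = 0.6/0.2 = 3.
Combined ideal MA = 6 × 3 = 18.
Effort = load / MA = 252 / 18 = 14 kN.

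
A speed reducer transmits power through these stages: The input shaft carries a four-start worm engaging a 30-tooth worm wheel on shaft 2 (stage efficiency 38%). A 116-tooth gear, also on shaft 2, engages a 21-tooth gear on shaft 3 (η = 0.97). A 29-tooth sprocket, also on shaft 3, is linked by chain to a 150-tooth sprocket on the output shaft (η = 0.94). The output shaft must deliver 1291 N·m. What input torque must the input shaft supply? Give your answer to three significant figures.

Overall ratio R = 7.5 × 0.18103 × 5.1724 = 7.0229; overall efficiency η = 0.38 × 0.97 × 0.94 = 0.3465.
Input torque = output torque / (R × η) = 1291 / (7.0229 × 0.3465) = 530.55 N·m.

531 N·m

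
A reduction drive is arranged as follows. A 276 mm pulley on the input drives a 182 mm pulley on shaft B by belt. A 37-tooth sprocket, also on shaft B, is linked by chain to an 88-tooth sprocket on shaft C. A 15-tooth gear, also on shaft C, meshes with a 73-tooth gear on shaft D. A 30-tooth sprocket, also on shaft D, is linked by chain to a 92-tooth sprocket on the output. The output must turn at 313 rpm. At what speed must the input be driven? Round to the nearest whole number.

Overall ratio R = 0.65942 × 2.3784 × 4.8667 × 3.0667 = 23.407.
Required input speed = output speed × R = 313 × 23.407 = 7326.3 rpm.

7326 rpm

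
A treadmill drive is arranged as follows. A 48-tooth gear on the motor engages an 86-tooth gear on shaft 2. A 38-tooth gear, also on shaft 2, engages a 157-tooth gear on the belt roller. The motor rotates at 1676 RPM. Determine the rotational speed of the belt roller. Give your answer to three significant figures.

Gear mesh: ratio = 86/48 = 1.7917, so shaft 2 turns at 1676 / 1.7917 = 935.44 RPM.
Gear mesh: ratio = 157/38 = 4.1316, so the belt roller turns at 935.44 / 4.1316 = 226.41 RPM.

226 RPM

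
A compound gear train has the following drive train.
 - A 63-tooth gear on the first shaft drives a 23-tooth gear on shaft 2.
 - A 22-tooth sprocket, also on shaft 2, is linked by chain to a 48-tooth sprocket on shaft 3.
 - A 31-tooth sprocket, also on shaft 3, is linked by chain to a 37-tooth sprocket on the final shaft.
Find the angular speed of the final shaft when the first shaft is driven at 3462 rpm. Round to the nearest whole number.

3642 rpm

Gear mesh: ratio = 23/63 = 0.36508, so shaft 2 turns at 3462 / 0.36508 = 9482.9 rpm.
Chain: ratio = 48/22 = 2.1818, so shaft 3 turns at 9482.9 / 2.1818 = 4346.3 rpm.
Chain: ratio = 37/31 = 1.1935, so the final shaft turns at 4346.3 / 1.1935 = 3641.5 rpm.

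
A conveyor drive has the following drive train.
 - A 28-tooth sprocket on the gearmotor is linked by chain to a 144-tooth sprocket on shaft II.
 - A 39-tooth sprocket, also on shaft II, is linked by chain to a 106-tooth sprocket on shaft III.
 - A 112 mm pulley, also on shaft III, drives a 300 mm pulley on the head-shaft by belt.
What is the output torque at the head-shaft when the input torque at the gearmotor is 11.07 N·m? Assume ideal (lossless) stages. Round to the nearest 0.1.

After the chain (144/28): 11.07 × 5.1429 = 56.931 N·m
After the chain (106/39): 56.931 × 2.7179 = 154.74 N·m
After the belt (300/112): 154.74 × 2.6786 = 414.47 N·m

414.5 N·m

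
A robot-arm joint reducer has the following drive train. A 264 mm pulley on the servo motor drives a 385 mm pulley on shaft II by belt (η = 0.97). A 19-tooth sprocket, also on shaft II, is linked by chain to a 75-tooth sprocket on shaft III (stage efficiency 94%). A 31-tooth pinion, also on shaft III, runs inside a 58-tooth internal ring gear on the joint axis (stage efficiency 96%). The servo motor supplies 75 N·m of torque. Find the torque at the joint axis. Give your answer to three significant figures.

After the belt (385/264): 75 × 1.4583 × 0.97 = 106.09 N·m
After the chain (75/19): 106.09 × 3.9474 × 0.94 = 393.66 N·m
After the internal gear (58/31): 393.66 × 1.871 × 0.96 = 707.07 N·m

707 N·m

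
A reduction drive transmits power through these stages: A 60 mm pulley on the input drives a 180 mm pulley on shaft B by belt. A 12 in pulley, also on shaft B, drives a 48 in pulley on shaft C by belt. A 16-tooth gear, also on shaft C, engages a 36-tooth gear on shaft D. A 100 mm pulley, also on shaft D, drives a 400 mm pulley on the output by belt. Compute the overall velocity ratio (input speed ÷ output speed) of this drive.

108

Each stage contributes driven/driver: belt 180/60 = 3, belt 48/12 = 4, gear mesh 36/16 = 2.25, belt 400/100 = 4.
Overall: 3 × 4 × 2.25 × 4 = 108.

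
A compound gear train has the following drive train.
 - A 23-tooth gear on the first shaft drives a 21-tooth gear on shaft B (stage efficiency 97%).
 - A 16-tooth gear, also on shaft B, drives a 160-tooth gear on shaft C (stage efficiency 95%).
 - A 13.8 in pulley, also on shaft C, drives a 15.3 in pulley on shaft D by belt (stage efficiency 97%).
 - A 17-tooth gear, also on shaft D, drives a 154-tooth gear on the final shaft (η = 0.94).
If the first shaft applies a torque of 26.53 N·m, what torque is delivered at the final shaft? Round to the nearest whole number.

2044 N·m

After the gear mesh (21/23): 26.53 × 0.91304 × 0.97 = 23.496 N·m
After the gear mesh (160/16): 23.496 × 10 × 0.95 = 223.22 N·m
After the belt (15.3/13.8): 223.22 × 1.1087 × 0.97 = 240.05 N·m
After the gear mesh (154/17): 240.05 × 9.0588 × 0.94 = 2044.1 N·m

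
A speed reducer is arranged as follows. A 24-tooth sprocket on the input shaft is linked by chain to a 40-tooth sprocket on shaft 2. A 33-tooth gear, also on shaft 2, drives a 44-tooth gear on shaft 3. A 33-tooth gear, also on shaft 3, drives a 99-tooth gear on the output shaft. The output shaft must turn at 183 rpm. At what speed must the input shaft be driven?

1220 rpm

Overall ratio R = 1.6667 × 1.3333 × 3 = 6.6667.
Required input speed = output speed × R = 183 × 6.6667 = 1220 rpm.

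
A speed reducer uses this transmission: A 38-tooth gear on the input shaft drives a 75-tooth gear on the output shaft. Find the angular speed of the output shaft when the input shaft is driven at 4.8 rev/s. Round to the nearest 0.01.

2.43 rev/s

Gear mesh: ratio = 75/38 = 1.9737, so the output shaft turns at 4.8 / 1.9737 = 2.432 rev/s.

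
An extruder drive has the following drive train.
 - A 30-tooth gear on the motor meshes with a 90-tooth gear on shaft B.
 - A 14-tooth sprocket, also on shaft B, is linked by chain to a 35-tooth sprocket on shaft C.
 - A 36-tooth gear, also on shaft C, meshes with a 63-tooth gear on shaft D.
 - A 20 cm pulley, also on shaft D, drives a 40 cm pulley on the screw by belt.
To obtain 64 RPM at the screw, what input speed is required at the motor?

1680 RPM

Overall ratio R = 3 × 2.5 × 1.75 × 2 = 26.25.
Required input speed = output speed × R = 64 × 26.25 = 1680 RPM.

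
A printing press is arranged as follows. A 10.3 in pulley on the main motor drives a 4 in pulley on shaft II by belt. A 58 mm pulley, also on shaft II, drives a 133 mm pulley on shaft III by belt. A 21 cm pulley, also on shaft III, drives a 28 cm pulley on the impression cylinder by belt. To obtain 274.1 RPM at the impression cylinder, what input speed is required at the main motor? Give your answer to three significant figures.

325 RPM

Overall ratio R = 0.38835 × 2.2931 × 1.3333 = 1.1874.
Required input speed = output speed × R = 274.1 × 1.1874 = 325.46 RPM.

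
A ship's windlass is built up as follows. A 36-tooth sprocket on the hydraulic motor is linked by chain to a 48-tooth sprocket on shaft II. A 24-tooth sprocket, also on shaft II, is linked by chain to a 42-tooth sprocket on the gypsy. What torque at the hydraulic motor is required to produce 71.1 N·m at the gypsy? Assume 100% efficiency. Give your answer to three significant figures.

30.5 N·m

Overall ratio R = 1.3333 × 1.75 = 2.3333.
Input torque = output torque / R = 71.1 / 2.3333 = 30.471 N·m.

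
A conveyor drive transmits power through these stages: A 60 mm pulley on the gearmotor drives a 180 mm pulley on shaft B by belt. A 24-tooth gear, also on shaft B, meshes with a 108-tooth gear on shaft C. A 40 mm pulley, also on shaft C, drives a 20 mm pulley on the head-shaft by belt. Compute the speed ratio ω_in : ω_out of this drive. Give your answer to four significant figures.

6.750

Each stage contributes driven/driver: belt 180/60 = 3, gear mesh 108/24 = 4.5, belt 20/40 = 0.5.
Overall: 3 × 4.5 × 0.5 = 6.75.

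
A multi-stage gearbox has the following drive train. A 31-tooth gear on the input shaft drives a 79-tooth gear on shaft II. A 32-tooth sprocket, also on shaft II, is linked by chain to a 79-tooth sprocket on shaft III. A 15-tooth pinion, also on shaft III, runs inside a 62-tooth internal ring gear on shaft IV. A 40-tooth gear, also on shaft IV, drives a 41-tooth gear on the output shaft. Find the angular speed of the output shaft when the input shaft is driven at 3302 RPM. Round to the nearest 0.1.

123.9 RPM

gear mesh 79/31 = 2.5484 → 3302/2.5484 = 1295.7 RPM
chain 79/32 = 2.4688 → 1295.7/2.4688 = 524.85 RPM
internal gear 62/15 = 4.1333 → 524.85/4.1333 = 126.98 RPM
gear mesh 41/40 = 1.025 → 126.98/1.025 = 123.88 RPM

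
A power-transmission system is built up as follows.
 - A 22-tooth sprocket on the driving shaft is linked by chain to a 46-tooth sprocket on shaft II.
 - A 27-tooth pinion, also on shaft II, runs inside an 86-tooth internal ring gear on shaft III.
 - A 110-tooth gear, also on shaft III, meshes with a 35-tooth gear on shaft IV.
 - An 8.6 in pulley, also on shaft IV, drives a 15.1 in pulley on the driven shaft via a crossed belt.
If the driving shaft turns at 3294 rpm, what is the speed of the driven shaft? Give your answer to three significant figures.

885 rpm

the driving shaft → shaft II (chain, 46/22): 3294 ÷ 2.0909 = 1575.4 rpm
shaft II → shaft III (internal gear, 86/27): 1575.4 ÷ 3.1852 = 494.6 rpm
shaft III → shaft IV (gear mesh, 35/110): 494.6 ÷ 0.31818 = 1554.5 rpm
shaft IV → the driven shaft (belt, 15.1/8.6): 1554.5 ÷ 1.7558 = 885.32 rpm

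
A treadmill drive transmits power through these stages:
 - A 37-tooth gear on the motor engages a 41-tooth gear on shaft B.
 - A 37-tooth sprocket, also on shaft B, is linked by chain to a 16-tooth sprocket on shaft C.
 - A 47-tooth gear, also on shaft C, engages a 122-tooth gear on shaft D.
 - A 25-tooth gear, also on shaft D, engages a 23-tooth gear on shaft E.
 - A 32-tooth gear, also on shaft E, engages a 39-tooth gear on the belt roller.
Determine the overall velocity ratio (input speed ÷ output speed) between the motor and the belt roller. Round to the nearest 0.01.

1.39

Each stage contributes driven/driver: gear mesh 41/37 = 1.1081, chain 16/37 = 0.43243, gear mesh 122/47 = 2.5957, gear mesh 23/25 = 0.92, gear mesh 39/32 = 1.2188.
Overall: 1.1081 × 0.43243 × 2.5957 × 0.92 × 1.2188 = 1.3946.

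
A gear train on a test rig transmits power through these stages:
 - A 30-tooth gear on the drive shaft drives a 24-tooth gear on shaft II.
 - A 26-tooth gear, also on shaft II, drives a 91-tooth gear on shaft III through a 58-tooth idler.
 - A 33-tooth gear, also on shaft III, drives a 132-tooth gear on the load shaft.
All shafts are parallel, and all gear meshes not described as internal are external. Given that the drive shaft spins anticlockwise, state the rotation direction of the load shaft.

the drive shaft → shaft II: external mesh, 1 reversal → CW.
shaft II → shaft III: driver → idler → driven is 2 external meshes, 2 reversals → CW.
shaft III → the load shaft: external mesh, 1 reversal → CCW.
4 reversals in total — an even number — so the load shaft turns the same way as the drive shaft.

anticlockwise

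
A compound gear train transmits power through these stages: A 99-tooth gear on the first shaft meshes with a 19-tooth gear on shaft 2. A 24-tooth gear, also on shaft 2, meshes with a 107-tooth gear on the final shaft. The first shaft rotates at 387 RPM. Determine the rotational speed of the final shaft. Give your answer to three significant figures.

the first shaft → shaft 2 (gear mesh, 19/99): 387 ÷ 0.19192 = 2016.5 RPM
shaft 2 → the final shaft (gear mesh, 107/24): 2016.5 ÷ 4.4583 = 452.29 RPM

452 RPM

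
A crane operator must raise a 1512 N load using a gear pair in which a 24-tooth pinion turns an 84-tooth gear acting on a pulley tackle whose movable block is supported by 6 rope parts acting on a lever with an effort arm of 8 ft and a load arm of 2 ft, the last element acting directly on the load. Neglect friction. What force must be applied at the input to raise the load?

18 N

Gear pair MA = 84/24 = 3.5.
Block-and-tackle MA = number of supporting rope parts = 6.
Lever MA = effort arm / load arm = 8/2 = 4.
Combined ideal MA = 3.5 × 6 × 4 = 84.
Effort = load / MA = 1512 / 84 = 18 N.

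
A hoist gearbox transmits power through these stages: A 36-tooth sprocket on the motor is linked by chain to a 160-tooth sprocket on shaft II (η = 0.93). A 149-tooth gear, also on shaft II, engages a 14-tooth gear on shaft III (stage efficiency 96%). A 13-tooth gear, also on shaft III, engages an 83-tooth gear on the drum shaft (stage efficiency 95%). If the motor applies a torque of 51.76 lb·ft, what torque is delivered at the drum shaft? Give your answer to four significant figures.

Chain: ratio = 160/36 = 4.4444; torque at shaft II = 51.76 × 4.4444 × 0.93 = 213.94 lb·ft.
Gear mesh: ratio = 14/149 = 0.09396; torque at shaft III = 213.94 × 0.09396 × 0.96 = 19.298 lb·ft.
Gear mesh: ratio = 83/13 = 6.3846; torque at the drum shaft = 19.298 × 6.3846 × 0.95 = 117.05 lb·ft.

117.0 lb·ft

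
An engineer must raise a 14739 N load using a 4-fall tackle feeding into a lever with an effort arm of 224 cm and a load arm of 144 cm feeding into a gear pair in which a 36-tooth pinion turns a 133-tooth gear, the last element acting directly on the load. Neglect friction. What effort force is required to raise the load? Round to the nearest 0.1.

641.2 N

Block-and-tackle MA = number of supporting rope parts = 4.
Lever MA = effort arm / load arm = 224/144 = 1.5556.
Gear pair MA = 133/36 = 3.6944.
Combined ideal MA = 4 × 1.5556 × 3.6944 = 22.988.
Effort = load / MA = 14739 / 22.988 = 641.17 N.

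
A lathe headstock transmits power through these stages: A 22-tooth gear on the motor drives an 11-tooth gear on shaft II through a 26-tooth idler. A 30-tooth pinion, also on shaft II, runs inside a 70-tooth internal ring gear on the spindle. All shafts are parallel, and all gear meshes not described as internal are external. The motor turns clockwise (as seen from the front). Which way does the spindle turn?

the motor → shaft II: driver → idler → driven is 2 external meshes, 2 reversals → CW.
shaft II → the spindle: internal mesh, same direction → CW.
2 reversals in total — an even number — so the spindle turns the same way as the motor.

clockwise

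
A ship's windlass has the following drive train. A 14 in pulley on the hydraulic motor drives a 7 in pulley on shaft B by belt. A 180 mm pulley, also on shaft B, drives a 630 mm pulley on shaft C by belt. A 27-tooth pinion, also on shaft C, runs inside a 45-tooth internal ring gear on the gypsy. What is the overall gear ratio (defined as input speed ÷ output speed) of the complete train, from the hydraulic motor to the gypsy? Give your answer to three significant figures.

Each stage contributes driven/driver: belt 7/14 = 0.5, belt 630/180 = 3.5, internal gear 45/27 = 1.6667.
Overall: 0.5 × 3.5 × 1.6667 = 2.9167.

2.92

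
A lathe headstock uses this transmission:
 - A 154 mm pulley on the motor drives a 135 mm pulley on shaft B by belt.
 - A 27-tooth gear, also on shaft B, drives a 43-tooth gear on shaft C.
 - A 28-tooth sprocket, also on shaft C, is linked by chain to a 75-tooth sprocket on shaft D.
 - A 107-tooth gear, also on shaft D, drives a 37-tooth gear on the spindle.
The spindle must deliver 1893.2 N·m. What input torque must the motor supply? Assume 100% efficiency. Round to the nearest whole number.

1464 N·m

Overall ratio R = 0.87662 × 1.5926 × 2.6786 × 0.34579 = 1.2931.
Input torque = output torque / R = 1893.2 / 1.2931 = 1464.1 N·m.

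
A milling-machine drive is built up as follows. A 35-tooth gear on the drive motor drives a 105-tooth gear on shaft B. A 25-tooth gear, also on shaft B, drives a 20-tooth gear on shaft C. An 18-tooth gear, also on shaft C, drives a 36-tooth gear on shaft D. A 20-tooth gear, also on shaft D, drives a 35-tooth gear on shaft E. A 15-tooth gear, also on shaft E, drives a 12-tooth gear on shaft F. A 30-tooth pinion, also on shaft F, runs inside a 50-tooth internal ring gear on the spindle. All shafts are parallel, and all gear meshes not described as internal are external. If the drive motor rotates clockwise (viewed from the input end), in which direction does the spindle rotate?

the drive motor → shaft B: external mesh, 1 reversal → CCW.
shaft B → shaft C: external mesh, 1 reversal → CW.
shaft C → shaft D: external mesh, 1 reversal → CCW.
shaft D → shaft E: external mesh, 1 reversal → CW.
shaft E → shaft F: external mesh, 1 reversal → CCW.
shaft F → the spindle: internal mesh, same direction → CCW.
5 reversals in total — an odd number — so the spindle turns opposite to the drive motor.

anticlockwise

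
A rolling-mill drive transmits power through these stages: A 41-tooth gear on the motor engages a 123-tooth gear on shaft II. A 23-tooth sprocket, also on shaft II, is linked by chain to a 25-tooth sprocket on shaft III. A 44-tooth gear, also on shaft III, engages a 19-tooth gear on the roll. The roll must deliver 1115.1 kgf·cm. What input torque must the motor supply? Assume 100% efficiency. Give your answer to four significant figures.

Overall ratio R = 3 × 1.087 × 0.43182 = 1.4081.
Input torque = output torque / R = 1115.1 / 1.4081 = 791.92 kgf·cm.

791.9 kgf·cm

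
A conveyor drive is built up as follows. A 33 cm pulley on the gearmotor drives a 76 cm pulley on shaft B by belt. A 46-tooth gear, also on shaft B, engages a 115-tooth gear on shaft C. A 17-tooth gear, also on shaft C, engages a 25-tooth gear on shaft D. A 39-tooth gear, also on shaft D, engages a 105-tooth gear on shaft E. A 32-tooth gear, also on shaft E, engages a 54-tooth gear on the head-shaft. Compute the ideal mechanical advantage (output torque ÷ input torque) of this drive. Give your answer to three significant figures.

38.5

Each stage contributes driven/driver: belt 76/33 = 2.303, gear mesh 115/46 = 2.5, gear mesh 25/17 = 1.4706, gear mesh 105/39 = 2.6923, gear mesh 54/32 = 1.6875.
Overall: 2.303 × 2.5 × 1.4706 × 2.6923 × 1.6875 = 38.468.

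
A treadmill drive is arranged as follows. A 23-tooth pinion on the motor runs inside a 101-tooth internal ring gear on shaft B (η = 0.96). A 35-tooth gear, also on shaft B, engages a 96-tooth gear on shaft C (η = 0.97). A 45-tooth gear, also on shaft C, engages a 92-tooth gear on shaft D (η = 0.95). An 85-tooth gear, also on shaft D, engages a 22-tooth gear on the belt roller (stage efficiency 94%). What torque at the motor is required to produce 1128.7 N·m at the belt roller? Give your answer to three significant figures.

Overall ratio R = 4.3913 × 2.7429 × 2.0444 × 0.25882 = 6.3735; overall efficiency η = 0.96 × 0.97 × 0.95 × 0.94 = 0.8316.
Input torque = output torque / (R × η) = 1128.7 / (6.3735 × 0.8316) = 212.97 N·m.

213 N·m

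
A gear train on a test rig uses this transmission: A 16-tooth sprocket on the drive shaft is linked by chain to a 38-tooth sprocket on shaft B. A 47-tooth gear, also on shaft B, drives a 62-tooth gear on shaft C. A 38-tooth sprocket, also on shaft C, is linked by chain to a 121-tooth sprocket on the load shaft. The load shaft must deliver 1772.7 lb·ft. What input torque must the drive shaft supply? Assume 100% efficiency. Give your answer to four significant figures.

Overall ratio R = 2.375 × 1.3191 × 3.1842 = 9.9761.
Input torque = output torque / R = 1772.7 / 9.9761 = 177.7 lb·ft.

177.7 lb·ft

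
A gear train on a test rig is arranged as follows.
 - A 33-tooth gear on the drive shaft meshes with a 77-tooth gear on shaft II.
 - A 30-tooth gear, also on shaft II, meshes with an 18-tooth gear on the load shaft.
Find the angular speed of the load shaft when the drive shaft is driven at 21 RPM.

15 RPM

gear mesh 77/33 = 2.3333 → 21/2.3333 = 9 RPM
gear mesh 18/30 = 0.6 → 9/0.6 = 15 RPM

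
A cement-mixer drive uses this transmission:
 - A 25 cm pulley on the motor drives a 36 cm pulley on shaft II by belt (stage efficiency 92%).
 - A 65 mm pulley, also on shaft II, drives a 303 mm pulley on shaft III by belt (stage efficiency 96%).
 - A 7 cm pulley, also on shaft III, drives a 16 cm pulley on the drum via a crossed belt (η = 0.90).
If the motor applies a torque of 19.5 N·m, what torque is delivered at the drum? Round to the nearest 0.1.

237.8 N·m

belt 36/25 = 1.44 → τ = 19.5·1.44·0.92 = 25.834 N·m
belt 303/65 = 4.6615 → τ = 25.834·4.6615·0.96 = 115.61 N·m
belt 16/7 = 2.2857 → τ = 115.61·2.2857·0.90 = 237.82 N·m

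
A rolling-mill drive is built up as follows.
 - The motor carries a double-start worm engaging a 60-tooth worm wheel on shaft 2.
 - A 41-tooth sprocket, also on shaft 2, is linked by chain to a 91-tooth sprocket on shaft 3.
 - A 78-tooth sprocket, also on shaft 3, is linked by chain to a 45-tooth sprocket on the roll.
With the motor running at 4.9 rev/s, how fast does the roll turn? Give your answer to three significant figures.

Worm: ratio = 60/2 = 30, so shaft 2 turns at 4.9 / 30 = 0.16333 rev/s.
Chain: ratio = 91/41 = 2.2195, so shaft 3 turns at 0.16333 / 2.2195 = 0.07359 rev/s.
Chain: ratio = 45/78 = 0.57692, so the roll turns at 0.07359 / 0.57692 = 0.12756 rev/s.

0.128 rev/s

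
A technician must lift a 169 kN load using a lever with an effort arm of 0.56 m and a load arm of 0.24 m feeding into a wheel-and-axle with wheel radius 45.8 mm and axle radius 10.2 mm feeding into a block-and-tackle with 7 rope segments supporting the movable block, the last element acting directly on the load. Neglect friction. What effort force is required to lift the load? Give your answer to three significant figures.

2.30 kN

Lever MA = effort arm / load arm = 0.56/0.24 = 2.3333.
Wheel-and-axle MA = R/r = 45.8/10.2 = 4.4902.
Block-and-tackle MA = number of supporting rope parts = 7.
Combined ideal MA = 2.3333 × 4.4902 × 7 = 73.34.
Effort = load / MA = 169 / 73.34 = 2.3043 kN.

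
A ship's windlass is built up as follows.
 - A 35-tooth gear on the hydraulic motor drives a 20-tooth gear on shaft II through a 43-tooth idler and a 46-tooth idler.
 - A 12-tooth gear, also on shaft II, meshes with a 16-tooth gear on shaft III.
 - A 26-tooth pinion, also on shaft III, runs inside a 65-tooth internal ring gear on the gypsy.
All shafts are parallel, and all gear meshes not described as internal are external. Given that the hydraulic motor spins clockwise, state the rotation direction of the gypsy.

the hydraulic motor → shaft II: driver → idler → idler → driven is 3 external meshes, 3 reversals → CCW.
shaft II → shaft III: external mesh, 1 reversal → CW.
shaft III → the gypsy: internal mesh, same direction → CW.
4 reversals in total — an even number — so the gypsy turns the same way as the hydraulic motor.

clockwise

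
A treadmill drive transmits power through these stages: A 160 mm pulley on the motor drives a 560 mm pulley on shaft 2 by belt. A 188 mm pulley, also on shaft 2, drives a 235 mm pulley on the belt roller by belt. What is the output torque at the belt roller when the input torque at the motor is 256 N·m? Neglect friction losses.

Belt: ratio = 560/160 = 3.5; torque at shaft 2 = 256 × 3.5 = 896 N·m.
Belt: ratio = 235/188 = 1.25; torque at the belt roller = 896 × 1.25 = 1120 N·m.

1120 N·m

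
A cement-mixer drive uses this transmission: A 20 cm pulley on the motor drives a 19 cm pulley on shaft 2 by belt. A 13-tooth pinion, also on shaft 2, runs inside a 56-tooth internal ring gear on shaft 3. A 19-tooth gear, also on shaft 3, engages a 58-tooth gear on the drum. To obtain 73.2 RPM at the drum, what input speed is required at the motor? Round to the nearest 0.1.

914.4 RPM

Overall ratio R = 0.95 × 4.3077 × 3.0526 = 12.492.
Required input speed = output speed × R = 73.2 × 12.492 = 914.44 RPM.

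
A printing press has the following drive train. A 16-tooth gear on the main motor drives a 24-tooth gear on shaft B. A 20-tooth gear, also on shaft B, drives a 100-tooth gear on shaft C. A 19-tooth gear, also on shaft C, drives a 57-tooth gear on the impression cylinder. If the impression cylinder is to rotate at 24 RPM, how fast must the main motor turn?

540 RPM

Overall ratio R = 1.5 × 5 × 3 = 22.5.
Required input speed = output speed × R = 24 × 22.5 = 540 RPM.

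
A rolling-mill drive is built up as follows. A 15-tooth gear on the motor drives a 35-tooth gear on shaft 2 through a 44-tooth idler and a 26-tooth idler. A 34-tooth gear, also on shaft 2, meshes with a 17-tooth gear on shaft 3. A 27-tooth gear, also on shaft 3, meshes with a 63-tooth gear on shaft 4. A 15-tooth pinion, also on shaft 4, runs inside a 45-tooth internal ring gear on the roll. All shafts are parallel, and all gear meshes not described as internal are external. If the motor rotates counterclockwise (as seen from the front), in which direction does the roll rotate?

the motor → shaft 2: driver → idler → idler → driven is 3 external meshes, 3 reversals → CW.
shaft 2 → shaft 3: external mesh, 1 reversal → CCW.
shaft 3 → shaft 4: external mesh, 1 reversal → CW.
shaft 4 → the roll: internal mesh, same direction → CW.
5 reversals in total — an odd number — so the roll turns opposite to the motor.

clockwise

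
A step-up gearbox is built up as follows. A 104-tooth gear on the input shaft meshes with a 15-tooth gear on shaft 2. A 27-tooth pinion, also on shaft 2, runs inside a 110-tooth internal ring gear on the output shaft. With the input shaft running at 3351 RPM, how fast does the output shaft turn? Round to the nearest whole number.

5703 RPM

the input shaft → shaft 2 (gear mesh, 15/104): 3351 ÷ 0.14423 = 23234 RPM
shaft 2 → the output shaft (internal gear, 110/27): 23234 ÷ 4.0741 = 5702.8 RPM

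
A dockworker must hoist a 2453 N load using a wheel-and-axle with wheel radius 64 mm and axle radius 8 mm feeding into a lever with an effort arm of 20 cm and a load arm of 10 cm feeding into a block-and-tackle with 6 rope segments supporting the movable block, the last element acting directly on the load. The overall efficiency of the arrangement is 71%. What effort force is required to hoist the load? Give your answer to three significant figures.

36.0 N

Wheel-and-axle MA = R/r = 64/8 = 8.
Lever MA = effort arm / load arm = 20/10 = 2.
Block-and-tackle MA = number of supporting rope parts = 6.
Combined ideal MA = 8 × 2 × 6 = 96.
Actual MA = 96 × 0.71 = 68.16.
Effort = load / actual MA = 2453 / 68.16 = 35.989 N.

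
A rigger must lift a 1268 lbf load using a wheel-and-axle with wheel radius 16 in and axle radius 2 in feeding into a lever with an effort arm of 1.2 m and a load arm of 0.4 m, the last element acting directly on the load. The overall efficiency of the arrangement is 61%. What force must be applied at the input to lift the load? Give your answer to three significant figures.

86.6 lbf

Wheel-and-axle MA = R/r = 16/2 = 8.
Lever MA = effort arm / load arm = 1.2/0.4 = 3.
Combined ideal MA = 8 × 3 = 24.
Actual MA = 24 × 0.61 = 14.64.
Effort = load / actual MA = 1268 / 14.64 = 86.612 lbf.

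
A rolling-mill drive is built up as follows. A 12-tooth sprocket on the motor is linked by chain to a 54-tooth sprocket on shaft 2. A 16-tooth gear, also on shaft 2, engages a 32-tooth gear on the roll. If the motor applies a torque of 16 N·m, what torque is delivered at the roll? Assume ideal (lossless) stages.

chain 54/12 = 4.5 → τ = 16·4.5 = 72 N·m
gear mesh 32/16 = 2 → τ = 72·2 = 144 N·m

144 N·m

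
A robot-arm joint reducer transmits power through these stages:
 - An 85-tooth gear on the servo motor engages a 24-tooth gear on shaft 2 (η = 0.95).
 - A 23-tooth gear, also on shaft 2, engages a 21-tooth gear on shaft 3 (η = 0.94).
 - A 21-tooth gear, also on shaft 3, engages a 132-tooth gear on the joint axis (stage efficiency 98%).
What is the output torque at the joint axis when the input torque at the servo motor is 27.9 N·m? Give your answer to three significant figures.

39.6 N·m

gear mesh 24/85 = 0.28235 → τ = 27.9·0.28235·0.95 = 7.4838 N·m
gear mesh 21/23 = 0.91304 → τ = 7.4838·0.91304·0.94 = 6.423 N·m
gear mesh 132/21 = 6.2857 → τ = 6.423·6.2857·0.98 = 39.566 N·m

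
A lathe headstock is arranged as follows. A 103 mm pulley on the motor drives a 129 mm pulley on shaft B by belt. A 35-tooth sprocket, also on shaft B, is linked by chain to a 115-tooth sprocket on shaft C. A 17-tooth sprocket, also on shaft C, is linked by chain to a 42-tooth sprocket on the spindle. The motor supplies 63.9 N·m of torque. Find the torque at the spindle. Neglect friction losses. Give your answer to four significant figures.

Belt: ratio = 129/103 = 1.2524; torque at shaft B = 63.9 × 1.2524 = 80.03 N·m.
Chain: ratio = 115/35 = 3.2857; torque at shaft C = 80.03 × 3.2857 = 262.96 N·m.
Chain: ratio = 42/17 = 2.4706; torque at the spindle = 262.96 × 2.4706 = 649.66 N·m.

649.7 N·m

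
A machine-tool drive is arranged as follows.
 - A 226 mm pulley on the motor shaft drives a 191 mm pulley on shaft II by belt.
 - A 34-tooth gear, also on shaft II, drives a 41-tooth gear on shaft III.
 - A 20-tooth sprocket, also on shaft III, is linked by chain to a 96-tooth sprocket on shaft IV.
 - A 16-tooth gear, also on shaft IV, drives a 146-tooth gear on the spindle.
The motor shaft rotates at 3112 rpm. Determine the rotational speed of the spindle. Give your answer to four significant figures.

Belt: ratio = 191/226 = 0.84513, so shaft II turns at 3112 / 0.84513 = 3682.3 rpm.
Gear mesh: ratio = 41/34 = 1.2059, so shaft III turns at 3682.3 / 1.2059 = 3053.6 rpm.
Chain: ratio = 96/20 = 4.8, so shaft IV turns at 3053.6 / 4.8 = 636.16 rpm.
Gear mesh: ratio = 146/16 = 9.125, so the spindle turns at 636.16 / 9.125 = 69.717 rpm.

69.72 rpm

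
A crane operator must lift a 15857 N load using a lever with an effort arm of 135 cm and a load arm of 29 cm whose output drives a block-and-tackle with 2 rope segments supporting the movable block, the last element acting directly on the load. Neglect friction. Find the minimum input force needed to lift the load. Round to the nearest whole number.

Lever MA = effort arm / load arm = 135/29 = 4.6552.
Block-and-tackle MA = number of supporting rope parts = 2.
Combined ideal MA = 4.6552 × 2 = 9.3103.
Effort = load / MA = 15857 / 9.3103 = 1703.2 N.

1703 N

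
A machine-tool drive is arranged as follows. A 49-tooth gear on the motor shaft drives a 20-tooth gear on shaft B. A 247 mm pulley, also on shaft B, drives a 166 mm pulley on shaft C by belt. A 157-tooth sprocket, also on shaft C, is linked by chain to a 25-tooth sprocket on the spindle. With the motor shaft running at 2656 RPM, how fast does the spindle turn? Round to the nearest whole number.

gear mesh 20/49 = 0.40816 → 2656/0.40816 = 6507.2 RPM
belt 166/247 = 0.67206 → 6507.2/0.67206 = 9682.4 RPM
chain 25/157 = 0.15924 → 9682.4/0.15924 = 60805 RPM

60805 RPM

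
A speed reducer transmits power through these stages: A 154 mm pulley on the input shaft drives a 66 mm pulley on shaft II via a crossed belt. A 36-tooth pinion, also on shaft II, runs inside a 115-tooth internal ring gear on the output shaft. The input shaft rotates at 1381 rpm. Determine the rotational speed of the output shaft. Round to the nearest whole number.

the input shaft → shaft II (belt, 66/154): 1381 ÷ 0.42857 = 3222.3 rpm
shaft II → the output shaft (internal gear, 115/36): 3222.3 ÷ 3.1944 = 1008.7 rpm

1009 rpm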